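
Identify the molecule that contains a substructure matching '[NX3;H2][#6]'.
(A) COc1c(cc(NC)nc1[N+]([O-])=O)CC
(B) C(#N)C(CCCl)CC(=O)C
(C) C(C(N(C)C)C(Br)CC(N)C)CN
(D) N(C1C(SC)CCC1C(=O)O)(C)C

[NX3;H2][#6] describes a trivalent nitrogen with two H attached to carbon (a primary amine).
(A) has a nitro group (-[N+](=O)[O-]) but the nitrogen is [N+] with no H, not NX3H2.
(B) has a nitrile (-C#N) but the nitrogen is NX1 (triple-bonded), not NX3 with two H.
(C) contains a primary amino group (-NH2), which satisfies every atom and bond constraint.
(D) has a dimethylamino group (-N(CH3)2) but the nitrogen has H0, not H2.
So the answer is (C).

C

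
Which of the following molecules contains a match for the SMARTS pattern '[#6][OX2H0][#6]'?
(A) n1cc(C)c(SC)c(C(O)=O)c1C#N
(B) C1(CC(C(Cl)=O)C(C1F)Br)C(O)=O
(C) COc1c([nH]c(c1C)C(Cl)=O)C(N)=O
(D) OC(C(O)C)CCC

C

[#6][OX2H0][#6] describes an aliphatic oxygen bridging two carbons with no H on the oxygen (an ether).
(A) has a carboxylic acid group (-C(=O)OH) but the -OH oxygen has H1; the =O is OX1, not OX2.
(B) has a carboxylic acid group (-C(=O)OH) but the -OH oxygen has H1; the =O is OX1, not OX2.
(C) contains a methoxy ether (-OCH3), which satisfies every atom and bond constraint.
(D) has a hydroxyl group (-OH) but the oxygen has H1, not H0 bridging two carbons.
So the answer is (C).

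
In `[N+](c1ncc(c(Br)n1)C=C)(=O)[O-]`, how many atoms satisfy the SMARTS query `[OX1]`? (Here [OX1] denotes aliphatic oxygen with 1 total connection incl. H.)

The query [OX1] means: aliphatic oxygen with one total connection — typically a carbonyl =O or an oxide.
Check the 12 heavy atoms by environment: 2× n (aromatic, X2) → no; 4× c (aromatic, X3) → no; 1× Br (X1) → no; 1× N (charge +1, X3) → no; 1× O (charge -1, X1) → match; 1× O (X1) → match; 2× C (X3) → no.
Summing the matching environments: 1 + 1 = 2 matching atoms.

2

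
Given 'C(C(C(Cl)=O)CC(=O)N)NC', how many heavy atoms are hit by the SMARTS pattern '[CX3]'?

2

The query [CX3] means: C with X3: aliphatic carbon with exactly 3 total connections.
Check the 11 heavy atoms by environment: 4× C (X4) → no; 2× C (X3) → match; 2× O (X1) → no; 2× N (X3) → no; 1× Cl (X1) → no.
That gives 2 matching atoms.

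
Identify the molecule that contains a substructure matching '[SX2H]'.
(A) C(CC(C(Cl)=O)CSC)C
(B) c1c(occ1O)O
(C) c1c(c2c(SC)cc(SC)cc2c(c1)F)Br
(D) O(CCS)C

[SX2H] describes an aliphatic sulfur with two connections, one being H (a thiol).
(A) has a methylthio ether (-SCH3) but the sulfur has H0 (bonded to two carbons), not H1.
(B) has a hydroxyl group (-OH) but it is an -OH, not an -SH.
(C) has a methylthio ether (-SCH3) but the sulfur has H0 (bonded to two carbons), not H1.
(D) contains a thiol (-SH), which satisfies every atom and bond constraint.
So the answer is (D).

D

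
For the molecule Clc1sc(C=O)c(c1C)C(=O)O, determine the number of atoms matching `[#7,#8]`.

3

The query [#7,#8] means: nitrogen or oxygen (comma = OR).
Check the 12 heavy atoms by environment: 1× s (aromatic) → no; 4× c (aromatic) → no; 3× C → no; 3× O → match; 1× Cl → no.
That gives 3 matching atoms.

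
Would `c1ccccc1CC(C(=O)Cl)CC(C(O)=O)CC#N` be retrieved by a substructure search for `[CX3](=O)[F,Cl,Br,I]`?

Yes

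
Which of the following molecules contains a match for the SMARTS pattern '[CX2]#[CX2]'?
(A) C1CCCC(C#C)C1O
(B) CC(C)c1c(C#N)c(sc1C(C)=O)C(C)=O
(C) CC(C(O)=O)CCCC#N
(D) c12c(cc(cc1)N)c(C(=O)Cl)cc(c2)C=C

A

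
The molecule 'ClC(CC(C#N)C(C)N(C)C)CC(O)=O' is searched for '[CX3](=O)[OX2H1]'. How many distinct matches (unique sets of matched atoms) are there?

[CX3](=O)[OX2H1] is the SMARTS for a carboxylic acid: an sp2 carbon double-bonded to O and single-bonded to an -OH oxygen.
Exactly one fragment in the molecule meets all constraints, giving 1 match.

1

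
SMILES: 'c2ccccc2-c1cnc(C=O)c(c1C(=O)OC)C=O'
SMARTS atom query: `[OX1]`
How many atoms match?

The query [OX1] means: aliphatic oxygen with one total connection — typically a carbonyl =O or an oxide.
Check the 20 heavy atoms by environment: 1× n (aromatic, X2) → no; 11× c (aromatic, X3) → no; 3× C (X3) → no; 3× O (X1) → match; 1× O (X2) → no; 1× C (X4) → no.
That gives 3 matching atoms.

3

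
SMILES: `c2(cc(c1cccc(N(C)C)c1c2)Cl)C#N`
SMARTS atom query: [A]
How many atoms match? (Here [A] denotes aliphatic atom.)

The query [A] means: A matches any aliphatic (non-aromatic) heavy atom.
Check the 16 heavy atoms by environment: 10× c (aromatic) → no; 2× N → match; 3× C → match; 1× Cl → match.
Summing the matching environments: 2 + 3 + 1 = 6 matching atoms.

6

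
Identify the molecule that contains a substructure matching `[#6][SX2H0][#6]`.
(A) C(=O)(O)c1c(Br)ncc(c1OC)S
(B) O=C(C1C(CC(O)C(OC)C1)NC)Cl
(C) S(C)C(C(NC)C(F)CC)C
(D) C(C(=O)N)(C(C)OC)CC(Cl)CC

C

[#6][SX2H0][#6] describes an aliphatic sulfur bridging two carbons with no H on the sulfur (a thioether).
(A) has a methoxy ether (-OCH3) but the bridging atom is O, not S.
(B) has a methoxy ether (-OCH3) but the bridging atom is O, not S.
(C) contains a methylthio ether (-SCH3), which satisfies every atom and bond constraint.
(D) has a methoxy ether (-OCH3) but the bridging atom is O, not S.
So the answer is (C).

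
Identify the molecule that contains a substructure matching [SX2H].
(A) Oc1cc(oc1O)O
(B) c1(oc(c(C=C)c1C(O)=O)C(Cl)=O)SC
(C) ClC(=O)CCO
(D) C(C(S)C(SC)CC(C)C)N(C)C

D

[SX2H] describes an aliphatic sulfur with two connections, one being H (a thiol).
(A) has a hydroxyl group (-OH) but it is an -OH, not an -SH.
(B) has a methylthio ether (-SCH3) but the sulfur has H0 (bonded to two carbons), not H1.
(C) has a hydroxyl group (-OH) but it is an -OH, not an -SH.
(D) contains a thiol (-SH), which satisfies every atom and bond constraint.
So the answer is (D).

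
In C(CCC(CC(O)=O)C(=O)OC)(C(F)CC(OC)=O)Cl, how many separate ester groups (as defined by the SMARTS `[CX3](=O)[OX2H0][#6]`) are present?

2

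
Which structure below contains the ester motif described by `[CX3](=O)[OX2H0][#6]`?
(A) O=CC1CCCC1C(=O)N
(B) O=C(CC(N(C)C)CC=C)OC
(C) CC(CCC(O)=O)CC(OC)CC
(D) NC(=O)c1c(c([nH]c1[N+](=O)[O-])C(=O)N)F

B

[CX3](=O)[OX2H0][#6] describes a carbonyl carbon bonded to an oxygen that is itself bonded to carbon (no H on that O) (an ester).
(A) has a primary amide (-C(=O)NH2) but the carbonyl is bonded to N, not to an O-C linkage.
(B) contains a methyl-ester group (-C(=O)OCH3), which satisfies every atom and bond constraint.
(C) has a methoxy ether (-OCH3) but the ether oxygen is not adjacent to a C=O carbon.
(D) has a primary amide (-C(=O)NH2) but the carbonyl is bonded to N, not to an O-C linkage.
So the answer is (B).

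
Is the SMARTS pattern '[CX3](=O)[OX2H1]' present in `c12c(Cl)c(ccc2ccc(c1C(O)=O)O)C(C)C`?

Yes

The pattern [CX3](=O)[OX2H1] describes an sp2 carbon double-bonded to O and single-bonded to an -OH oxygen — a carboxylic acid.
The molecule carries a carboxylic acid group (-C(=O)OH), whose atoms satisfy every constraint of the query, so the pattern matches.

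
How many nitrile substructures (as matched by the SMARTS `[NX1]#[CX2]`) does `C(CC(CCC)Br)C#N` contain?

[NX1]#[CX2] is the SMARTS for a nitrile: a nitrogen triple-bonded to a two-connected carbon.
Exactly one fragment in the molecule meets all constraints, giving 1 match.

1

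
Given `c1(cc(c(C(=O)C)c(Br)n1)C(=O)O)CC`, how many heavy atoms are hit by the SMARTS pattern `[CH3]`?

2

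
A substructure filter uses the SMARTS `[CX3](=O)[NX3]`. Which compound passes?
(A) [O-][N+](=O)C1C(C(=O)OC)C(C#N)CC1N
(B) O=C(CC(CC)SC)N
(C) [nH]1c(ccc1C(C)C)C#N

B

[CX3](=O)[NX3] describes a carbonyl carbon bonded to a trivalent nitrogen (an amide).
(A) has a nitrile (-C#N) but the nitrile N is NX1 (triple-bonded), not NX3.
(B) contains a primary amide (-C(=O)NH2), which satisfies every atom and bond constraint.
(C) has a nitrile (-C#N) but the nitrile N is NX1 (triple-bonded), not NX3.
So the answer is (B).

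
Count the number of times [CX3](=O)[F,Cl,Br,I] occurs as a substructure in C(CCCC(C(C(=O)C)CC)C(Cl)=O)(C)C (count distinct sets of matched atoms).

1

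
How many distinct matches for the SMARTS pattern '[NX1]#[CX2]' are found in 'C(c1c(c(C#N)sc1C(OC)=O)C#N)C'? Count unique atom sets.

2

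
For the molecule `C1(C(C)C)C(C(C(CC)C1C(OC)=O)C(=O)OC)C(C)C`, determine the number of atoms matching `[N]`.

0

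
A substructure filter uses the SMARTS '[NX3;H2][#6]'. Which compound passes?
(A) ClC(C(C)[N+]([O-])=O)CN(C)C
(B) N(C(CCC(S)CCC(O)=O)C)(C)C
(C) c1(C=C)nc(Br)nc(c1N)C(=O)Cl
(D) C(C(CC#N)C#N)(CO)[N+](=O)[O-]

[NX3;H2][#6] describes a trivalent nitrogen with two H attached to carbon (a primary amine).
(A) has a dimethylamino group (-N(CH3)2) but the nitrogen has H0, not H2.
(B) has a dimethylamino group (-N(CH3)2) but the nitrogen has H0, not H2.
(C) contains a primary amino group (-NH2), which satisfies every atom and bond constraint.
(D) has a nitrile (-C#N) but the nitrogen is NX1 (triple-bonded), not NX3 with two H.
So the answer is (C).

C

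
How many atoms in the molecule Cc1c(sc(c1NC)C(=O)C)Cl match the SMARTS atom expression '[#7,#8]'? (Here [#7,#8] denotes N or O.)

Check the 12 heavy atoms by environment: 1× s (aromatic) → no; 4× c (aromatic) → no; 1× Cl → no; 4× C → no; 1× O → match; 1× N → match.
Summing the matching environments: 1 + 1 = 2 matching atoms.

2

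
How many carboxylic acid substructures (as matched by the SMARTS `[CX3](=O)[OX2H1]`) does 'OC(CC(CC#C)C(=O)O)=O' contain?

2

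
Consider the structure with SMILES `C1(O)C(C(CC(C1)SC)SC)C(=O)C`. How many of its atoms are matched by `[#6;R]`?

The query [#6;R] means: carbon that is part of a ring.
Check the 14 heavy atoms by environment: 6× C (in 6-ring) → match; 2× O (acyclic) → no; 4× C (acyclic) → no; 2× S (acyclic) → no.
That gives 6 matching atoms.

6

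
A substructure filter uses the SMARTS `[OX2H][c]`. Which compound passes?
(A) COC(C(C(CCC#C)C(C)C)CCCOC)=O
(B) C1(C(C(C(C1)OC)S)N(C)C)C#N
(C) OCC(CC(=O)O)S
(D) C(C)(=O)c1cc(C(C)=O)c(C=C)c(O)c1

[OX2H][c] describes a hydroxyl oxygen attached to an aromatic carbon (a phenol).
(A) has a methoxy ether (-OCH3) but the oxygen has H0, not H1.
(B) has a methoxy ether (-OCH3) but the oxygen has H0, not H1.
(C) has a hydroxyl group (-OH) but the -OH is on an aliphatic carbon, not an aromatic c.
(D) contains a hydroxyl group (-OH), which satisfies every atom and bond constraint.
So the answer is (D).

D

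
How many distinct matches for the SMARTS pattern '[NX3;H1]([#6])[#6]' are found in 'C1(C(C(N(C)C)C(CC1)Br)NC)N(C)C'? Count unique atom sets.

[NX3;H1]([#6])[#6] is the SMARTS for a secondary amine: a trivalent nitrogen with one H, bonded to two carbons.
Exactly one fragment in the molecule meets all constraints, giving 1 match.

1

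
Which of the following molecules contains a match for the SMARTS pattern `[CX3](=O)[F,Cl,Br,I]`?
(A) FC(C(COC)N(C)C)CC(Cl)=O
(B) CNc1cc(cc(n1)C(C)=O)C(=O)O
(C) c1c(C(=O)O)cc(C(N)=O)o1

A

[CX3](=O)[F,Cl,Br,I] describes a carbonyl carbon bonded to a halogen (an acyl halide).
(A) contains an acyl chloride (-C(=O)Cl), which satisfies every atom and bond constraint.
(B) has a carboxylic acid group (-C(=O)OH) but the carbonyl is bonded to -OH, not to a halogen.
(C) has a carboxylic acid group (-C(=O)OH) but the carbonyl is bonded to -OH, not to a halogen.
So the answer is (A).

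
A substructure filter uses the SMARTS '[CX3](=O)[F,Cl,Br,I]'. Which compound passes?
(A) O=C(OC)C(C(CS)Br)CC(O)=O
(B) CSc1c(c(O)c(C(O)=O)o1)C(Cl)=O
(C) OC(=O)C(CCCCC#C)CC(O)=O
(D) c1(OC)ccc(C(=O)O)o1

B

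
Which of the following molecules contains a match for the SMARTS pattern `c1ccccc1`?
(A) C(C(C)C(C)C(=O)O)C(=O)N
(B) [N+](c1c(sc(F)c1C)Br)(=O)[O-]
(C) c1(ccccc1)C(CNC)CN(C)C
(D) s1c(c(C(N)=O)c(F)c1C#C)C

C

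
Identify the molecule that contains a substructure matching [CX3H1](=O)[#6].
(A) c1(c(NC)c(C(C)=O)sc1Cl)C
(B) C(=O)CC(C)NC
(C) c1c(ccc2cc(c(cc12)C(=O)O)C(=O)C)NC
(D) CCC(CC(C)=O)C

B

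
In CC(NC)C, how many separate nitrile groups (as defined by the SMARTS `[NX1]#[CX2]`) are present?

0

[NX1]#[CX2] is the SMARTS for a nitrile: a nitrogen triple-bonded to a two-connected carbon.
No fragment in the molecule satisfies every constraint, giving 0 matches.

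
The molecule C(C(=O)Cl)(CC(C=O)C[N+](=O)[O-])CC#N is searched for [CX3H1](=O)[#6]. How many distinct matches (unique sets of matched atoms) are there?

[CX3H1](=O)[#6] is the SMARTS for an aldehyde: an sp2 carbon with one H, double-bonded to O and single-bonded to carbon.
Exactly one fragment in the molecule meets all constraints, giving 1 match.

1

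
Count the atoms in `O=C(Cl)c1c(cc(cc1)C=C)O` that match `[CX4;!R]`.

The query [CX4;!R] means: aliphatic carbon with four total connections, not in a ring.
Check the 12 heavy atoms by environment: 6× c (aromatic, X3, in 6-ring) → no; 3× C (X3, acyclic) → no; 1× O (X2, acyclic) → no; 1× O (X1, acyclic) → no; 1× Cl (X1, acyclic) → no.
No environment satisfies the query, so 0 matching atoms.

0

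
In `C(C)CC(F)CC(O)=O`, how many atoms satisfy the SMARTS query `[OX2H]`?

The query [OX2H] means: aliphatic oxygen with two connections, one of which is H — an -OH oxygen.
Check the 9 heavy atoms by environment: 3× C (H2, X4) → no; 1× C (H1, X4) → no; 1× F (H0, X1) → no; 1× C (H3, X4) → no; 1× C (H0, X3) → no; 1× O (H0, X1) → no; 1× O (H1, X2) → match.
That gives 1 matching atom.

1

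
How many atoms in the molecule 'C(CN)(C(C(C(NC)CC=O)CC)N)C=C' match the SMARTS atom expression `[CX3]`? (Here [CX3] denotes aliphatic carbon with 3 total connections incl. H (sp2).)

3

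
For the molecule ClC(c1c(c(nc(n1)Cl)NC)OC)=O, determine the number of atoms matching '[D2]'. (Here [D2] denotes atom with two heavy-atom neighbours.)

The query [D2] means: atom with exactly two heavy-atom neighbours.
Check the 14 heavy atoms by environment: 2× n (aromatic, D2) → match; 4× c (aromatic, D3) → no; 2× Cl (D1) → no; 1× O (D2) → match; 2× C (D1) → no; 1× C (D3) → no; 1× O (D1) → no; 1× N (D2) → match.
Summing the matching environments: 2 + 1 + 1 = 4 matching atoms.

4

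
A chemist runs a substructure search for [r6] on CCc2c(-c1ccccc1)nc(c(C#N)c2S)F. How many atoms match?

12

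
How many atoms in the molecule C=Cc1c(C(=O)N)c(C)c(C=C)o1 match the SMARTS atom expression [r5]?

The query [r5] means: r5 matches atoms in a five-membered ring.
Check the 13 heavy atoms by environment: 1× o (aromatic, in 5-ring) → match; 4× c (aromatic, in 5-ring) → match; 6× C (acyclic) → no; 1× O (acyclic) → no; 1× N (acyclic) → no.
Summing the matching environments: 1 + 4 = 5 matching atoms.

5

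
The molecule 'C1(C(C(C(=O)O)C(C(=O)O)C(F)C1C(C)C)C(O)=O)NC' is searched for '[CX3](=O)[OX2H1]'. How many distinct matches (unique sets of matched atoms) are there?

3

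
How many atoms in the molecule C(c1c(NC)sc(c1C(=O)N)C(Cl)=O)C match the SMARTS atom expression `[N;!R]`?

2

The query [N;!R] means: aliphatic nitrogen not in a ring.
Check the 15 heavy atoms by environment: 1× s (aromatic, in 5-ring) → no; 4× c (aromatic, in 5-ring) → no; 5× C (acyclic) → no; 2× O (acyclic) → no; 2× N (acyclic) → match; 1× Cl (acyclic) → no.
That gives 2 matching atoms.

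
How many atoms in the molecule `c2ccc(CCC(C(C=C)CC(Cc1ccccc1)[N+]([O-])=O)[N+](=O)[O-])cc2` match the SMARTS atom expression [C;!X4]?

2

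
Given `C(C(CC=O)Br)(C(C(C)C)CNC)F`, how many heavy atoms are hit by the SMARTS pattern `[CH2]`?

2

The query [CH2] means: aliphatic carbon with exactly two hydrogens.
Check the 14 heavy atoms by environment: 2× C (H2) → match; 5× C (H1) → no; 3× C (H3) → no; 1× N (H1) → no; 1× Br (H0) → no; 1× O (H0) → no; 1× F (H0) → no.
That gives 2 matching atoms.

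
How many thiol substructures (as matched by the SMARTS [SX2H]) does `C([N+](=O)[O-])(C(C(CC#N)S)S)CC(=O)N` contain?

2

[SX2H] is the SMARTS for a thiol: an aliphatic sulfur with two connections, one being H.
The molecule carries 2 separate instances of a thiol (-SH) meeting every constraint; each maps to a distinct set of atoms, giving 2 matches.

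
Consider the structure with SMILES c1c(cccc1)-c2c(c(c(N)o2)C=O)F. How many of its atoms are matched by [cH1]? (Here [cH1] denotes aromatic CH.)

The query [cH1] means: aromatic carbon bearing exactly one hydrogen.
Check the 15 heavy atoms by environment: 1× o (aromatic, H0) → no; 5× c (aromatic, H0) → no; 5× c (aromatic, H1) → match; 1× F (H0) → no; 1× C (H1) → no; 1× O (H0) → no; 1× N (H2) → no.
That gives 5 matching atoms.

5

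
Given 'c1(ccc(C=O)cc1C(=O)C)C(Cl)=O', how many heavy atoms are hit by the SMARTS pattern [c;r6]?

Check the 14 heavy atoms by environment: 6× c (aromatic, in 6-ring) → match; 4× C (acyclic) → no; 3× O (acyclic) → no; 1× Cl (acyclic) → no.
That gives 6 matching atoms.

6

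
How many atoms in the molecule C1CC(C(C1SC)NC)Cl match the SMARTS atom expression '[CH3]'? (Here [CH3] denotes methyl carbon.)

The query [CH3] means: aliphatic carbon with exactly three hydrogens.
Check the 10 heavy atoms by environment: 3× C (H1) → no; 2× C (H2) → no; 1× Cl (H0) → no; 1× N (H1) → no; 2× C (H3) → match; 1× S (H0) → no.
That gives 2 matching atoms.

2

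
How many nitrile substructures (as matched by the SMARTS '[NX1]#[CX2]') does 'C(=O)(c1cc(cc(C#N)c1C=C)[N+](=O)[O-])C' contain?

1

[NX1]#[CX2] is the SMARTS for a nitrile: a nitrogen triple-bonded to a two-connected carbon.
Exactly one fragment in the molecule meets all constraints, giving 1 match.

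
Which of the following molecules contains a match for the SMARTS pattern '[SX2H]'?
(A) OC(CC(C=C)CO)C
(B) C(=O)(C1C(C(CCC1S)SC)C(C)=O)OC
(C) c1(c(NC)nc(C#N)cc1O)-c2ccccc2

B

[SX2H] describes an aliphatic sulfur with two connections, one being H (a thiol).
(A) has a hydroxyl group (-OH) but it is an -OH, not an -SH.
(B) contains a thiol (-SH), which satisfies every atom and bond constraint.
(C) has a hydroxyl group (-OH) but it is an -OH, not an -SH.
So the answer is (B).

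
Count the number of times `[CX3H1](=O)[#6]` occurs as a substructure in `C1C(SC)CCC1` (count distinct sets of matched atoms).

0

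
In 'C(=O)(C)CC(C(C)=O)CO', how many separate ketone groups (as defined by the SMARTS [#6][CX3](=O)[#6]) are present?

[#6][CX3](=O)[#6] is the SMARTS for a ketone: a carbonyl carbon (no H) flanked by two carbons.
The molecule carries 2 separate instances of an acetyl/ketone group (-C(=O)CH3) meeting every constraint; each maps to a distinct set of atoms, giving 2 matches.

2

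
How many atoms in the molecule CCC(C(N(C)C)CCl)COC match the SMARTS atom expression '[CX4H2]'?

3

The query [CX4H2] means: sp3 carbon (X4) with exactly two hydrogens.
Check the 12 heavy atoms by environment: 3× C (H2, X4) → match; 2× C (H1, X4) → no; 1× O (H0, X2) → no; 4× C (H3, X4) → no; 1× Cl (H0, X1) → no; 1× N (H0, X3) → no.
That gives 3 matching atoms.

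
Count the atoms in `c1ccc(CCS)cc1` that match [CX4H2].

Check the 9 heavy atoms by environment: 2× C (H2, X4) → match; 1× S (H1, X2) → no; 1× c (aromatic, H0, X3) → no; 5× c (aromatic, H1, X3) → no.
That gives 2 matching atoms.

2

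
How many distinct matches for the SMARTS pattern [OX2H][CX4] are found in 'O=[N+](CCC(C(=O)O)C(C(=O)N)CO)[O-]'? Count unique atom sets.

1

[OX2H][CX4] is the SMARTS for an aliphatic alcohol: a hydroxyl oxygen bound to an sp3 (X4) carbon.
Exactly one fragment in the molecule meets all constraints, giving 1 match.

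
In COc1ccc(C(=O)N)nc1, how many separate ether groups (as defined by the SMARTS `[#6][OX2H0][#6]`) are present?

[#6][OX2H0][#6] is the SMARTS for an ether: an aliphatic oxygen bridging two carbons with no H on the oxygen.
Exactly one fragment in the molecule meets all constraints, giving 1 match.

1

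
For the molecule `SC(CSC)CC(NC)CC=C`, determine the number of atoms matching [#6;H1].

The query [#6;H1] means: any carbon bearing exactly one hydrogen.
Check the 12 heavy atoms by environment: 4× C (H2) → no; 3× C (H1) → match; 1× S (H1) → no; 1× S (H0) → no; 2× C (H3) → no; 1× N (H1) → no.
That gives 3 matching atoms.

3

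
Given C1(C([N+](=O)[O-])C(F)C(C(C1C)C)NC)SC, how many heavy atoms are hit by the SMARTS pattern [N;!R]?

2

Check the 16 heavy atoms by environment: 6× C (in 6-ring) → no; 1× N (acyclic) → match; 4× C (acyclic) → no; 1× F (acyclic) → no; 1× N (charge +1, acyclic) → match; 1× O (charge -1, acyclic) → no; 1× O (acyclic) → no; 1× S (acyclic) → no.
Summing the matching environments: 1 + 1 = 2 matching atoms.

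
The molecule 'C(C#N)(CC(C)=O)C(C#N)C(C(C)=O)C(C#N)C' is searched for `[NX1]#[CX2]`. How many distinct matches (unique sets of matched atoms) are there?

3

[NX1]#[CX2] is the SMARTS for a nitrile: a nitrogen triple-bonded to a two-connected carbon.
The molecule carries 3 separate instances of a nitrile (-C#N) meeting every constraint; each maps to a distinct set of atoms, giving 3 matches.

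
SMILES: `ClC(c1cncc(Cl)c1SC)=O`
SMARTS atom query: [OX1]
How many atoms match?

1

Check the 12 heavy atoms by environment: 1× n (aromatic, X2) → no; 5× c (aromatic, X3) → no; 1× S (X2) → no; 1× C (X4) → no; 2× Cl (X1) → no; 1× C (X3) → no; 1× O (X1) → match.
That gives 1 matching atom.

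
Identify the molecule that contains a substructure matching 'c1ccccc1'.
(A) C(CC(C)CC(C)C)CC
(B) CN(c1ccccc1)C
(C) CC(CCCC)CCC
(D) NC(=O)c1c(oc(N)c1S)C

c1ccccc1 describes six aromatic carbons in a ring (a benzene ring).
(A) has a methyl group (-CH3) but no six-membered all-carbon aromatic ring is present.
(B) contains the required atom environment, so the pattern matches.
(C) has a methyl group (-CH3) but no six-membered all-carbon aromatic ring is present.
(D) has a methyl group (-CH3) but no six-membered all-carbon aromatic ring is present.
So the answer is (B).

B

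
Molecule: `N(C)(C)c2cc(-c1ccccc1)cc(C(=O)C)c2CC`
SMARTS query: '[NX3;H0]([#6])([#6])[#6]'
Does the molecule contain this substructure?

The pattern [NX3;H0]([#6])([#6])[#6] describes a trivalent nitrogen with no H, bonded to three carbons — a tertiary amine.
The molecule carries a dimethylamino group (-N(CH3)2), whose atoms satisfy every constraint of the query, so the pattern matches.

Yes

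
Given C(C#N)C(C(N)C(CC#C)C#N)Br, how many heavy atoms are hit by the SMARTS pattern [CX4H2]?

2

Check the 13 heavy atoms by environment: 2× C (H2, X4) → match; 3× C (H1, X4) → no; 1× N (H2, X3) → no; 3× C (H0, X2) → no; 1× C (H1, X2) → no; 2× N (H0, X1) → no; 1× Br (H0, X1) → no.
That gives 2 matching atoms.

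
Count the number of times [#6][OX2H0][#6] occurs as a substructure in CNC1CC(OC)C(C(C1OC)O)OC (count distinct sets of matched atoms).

[#6][OX2H0][#6] is the SMARTS for an ether: an aliphatic oxygen bridging two carbons with no H on the oxygen.
The molecule carries 3 separate instances of a methoxy ether (-OCH3) meeting every constraint; each maps to a distinct set of atoms, giving 3 matches.

3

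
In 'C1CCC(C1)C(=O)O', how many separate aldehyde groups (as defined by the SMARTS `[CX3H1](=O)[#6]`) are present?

[CX3H1](=O)[#6] is the SMARTS for an aldehyde: an sp2 carbon with one H, double-bonded to O and single-bonded to carbon.
The molecule has a carboxylic acid group (-C(=O)OH), but the carbonyl carbon has H0 and is bonded to O, not H1; nothing else fits, so there are 0 matches.

0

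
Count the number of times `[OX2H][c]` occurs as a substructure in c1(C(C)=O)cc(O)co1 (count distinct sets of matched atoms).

1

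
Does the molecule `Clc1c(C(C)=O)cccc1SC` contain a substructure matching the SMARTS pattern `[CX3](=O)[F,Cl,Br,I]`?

The pattern [CX3](=O)[F,Cl,Br,I] describes a carbonyl carbon bonded to a halogen — an acyl halide.
The closest candidate here is a chloro substituent, but the Cl is not on a carbonyl carbon. No other fragment satisfies the full query, so there is no match.

No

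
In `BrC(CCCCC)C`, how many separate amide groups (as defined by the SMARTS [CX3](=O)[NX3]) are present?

[CX3](=O)[NX3] is the SMARTS for an amide: a carbonyl carbon bonded to a trivalent nitrogen.
No fragment in the molecule satisfies every constraint, giving 0 matches.

0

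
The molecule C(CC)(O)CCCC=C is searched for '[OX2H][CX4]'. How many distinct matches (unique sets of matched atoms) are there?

[OX2H][CX4] is the SMARTS for an aliphatic alcohol: a hydroxyl oxygen bound to an sp3 (X4) carbon.
Exactly one fragment in the molecule meets all constraints, giving 1 match.

1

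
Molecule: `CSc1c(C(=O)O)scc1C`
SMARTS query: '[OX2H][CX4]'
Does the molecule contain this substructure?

The pattern [OX2H][CX4] describes a hydroxyl oxygen bound to an sp3 (X4) carbon — an aliphatic alcohol.
The closest candidate here is a carboxylic acid group (-C(=O)OH), but the -OH is on a CX3 carbonyl carbon, not a CX4 carbon. No other fragment satisfies the full query, so there is no match.

No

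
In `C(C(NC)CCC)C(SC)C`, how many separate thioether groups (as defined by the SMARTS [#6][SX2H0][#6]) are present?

1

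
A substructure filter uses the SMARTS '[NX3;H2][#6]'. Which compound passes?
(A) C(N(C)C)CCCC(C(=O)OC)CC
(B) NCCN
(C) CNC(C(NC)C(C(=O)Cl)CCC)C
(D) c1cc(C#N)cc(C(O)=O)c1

B

[NX3;H2][#6] describes a trivalent nitrogen with two H attached to carbon (a primary amine).
(A) has a dimethylamino group (-N(CH3)2) but the nitrogen has H0, not H2.
(B) contains a primary amino group (-NH2), which satisfies every atom and bond constraint.
(C) has an N-methylamino group (-NHCH3) but the nitrogen bears two carbons and only one H (H1), not H2.
(D) has a nitrile (-C#N) but the nitrogen is NX1 (triple-bonded), not NX3 with two H.
So the answer is (B).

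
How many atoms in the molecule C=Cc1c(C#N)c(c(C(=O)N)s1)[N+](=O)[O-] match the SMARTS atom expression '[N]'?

The query [N] means: uppercase N matches aliphatic (non-aromatic) nitrogen only.
Check the 15 heavy atoms by environment: 1× s (aromatic) → no; 4× c (aromatic) → no; 4× C → no; 2× N → match; 1× N (charge +1) → match; 1× O (charge -1) → no; 2× O → no.
Summing the matching environments: 2 + 1 = 3 matching atoms.

3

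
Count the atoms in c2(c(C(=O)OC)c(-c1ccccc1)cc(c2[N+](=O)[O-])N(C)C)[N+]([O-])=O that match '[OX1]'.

5

Check the 25 heavy atoms by environment: 12× c (aromatic, X3) → no; 2× N (charge +1, X3) → no; 2× O (charge -1, X1) → match; 3× O (X1) → match; 1× N (X3) → no; 3× C (X4) → no; 1× C (X3) → no; 1× O (X2) → no.
Summing the matching environments: 2 + 3 = 5 matching atoms.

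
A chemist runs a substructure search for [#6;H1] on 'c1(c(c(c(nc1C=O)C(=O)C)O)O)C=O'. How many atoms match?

Check the 15 heavy atoms by environment: 1× n (aromatic, H0) → no; 5× c (aromatic, H0) → no; 2× C (H1) → match; 3× O (H0) → no; 2× O (H1) → no; 1× C (H0) → no; 1× C (H3) → no.
That gives 2 matching atoms.

2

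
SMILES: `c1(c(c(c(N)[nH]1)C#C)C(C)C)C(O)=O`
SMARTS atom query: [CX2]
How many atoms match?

2

Check the 14 heavy atoms by environment: 1× n (aromatic, X3) → no; 4× c (aromatic, X3) → no; 1× C (X3) → no; 1× O (X1) → no; 1× O (X2) → no; 2× C (X2) → match; 1× N (X3) → no; 3× C (X4) → no.
That gives 2 matching atoms.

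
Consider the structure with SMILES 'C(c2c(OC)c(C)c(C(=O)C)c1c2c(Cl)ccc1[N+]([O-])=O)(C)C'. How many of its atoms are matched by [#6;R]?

10

The query [#6;R] means: carbon that is part of a ring.
Check the 23 heavy atoms by environment: 10× c (aromatic, in 6-ring) → match; 3× O (acyclic) → no; 7× C (acyclic) → no; 1× Cl (acyclic) → no; 1× N (charge +1, acyclic) → no; 1× O (charge -1, acyclic) → no.
That gives 10 matching atoms.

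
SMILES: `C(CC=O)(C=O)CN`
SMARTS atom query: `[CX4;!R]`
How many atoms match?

3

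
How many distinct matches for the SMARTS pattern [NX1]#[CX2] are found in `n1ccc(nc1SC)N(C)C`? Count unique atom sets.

0

[NX1]#[CX2] is the SMARTS for a nitrile: a nitrogen triple-bonded to a two-connected carbon.
No fragment in the molecule satisfies every constraint, giving 0 matches.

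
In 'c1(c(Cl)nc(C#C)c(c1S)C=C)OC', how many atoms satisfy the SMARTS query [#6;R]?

5

The query [#6;R] means: carbon that is part of a ring.
Check the 14 heavy atoms by environment: 1× n (aromatic, in 6-ring) → no; 5× c (aromatic, in 6-ring) → match; 5× C (acyclic) → no; 1× Cl (acyclic) → no; 1× S (acyclic) → no; 1× O (acyclic) → no.
That gives 5 matching atoms.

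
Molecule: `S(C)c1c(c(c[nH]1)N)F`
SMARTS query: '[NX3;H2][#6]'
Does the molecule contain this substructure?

Yes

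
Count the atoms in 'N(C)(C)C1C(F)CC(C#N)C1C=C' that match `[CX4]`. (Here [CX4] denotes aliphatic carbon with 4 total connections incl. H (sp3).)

7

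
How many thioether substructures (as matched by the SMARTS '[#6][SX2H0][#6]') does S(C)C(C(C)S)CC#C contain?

1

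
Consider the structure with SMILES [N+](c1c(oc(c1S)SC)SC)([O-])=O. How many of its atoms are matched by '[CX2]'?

0

Check the 13 heavy atoms by environment: 1× o (aromatic, X2) → no; 4× c (aromatic, X3) → no; 3× S (X2) → no; 2× C (X4) → no; 1× N (charge +1, X3) → no; 1× O (charge -1, X1) → no; 1× O (X1) → no.
No environment satisfies the query, so 0 matching atoms.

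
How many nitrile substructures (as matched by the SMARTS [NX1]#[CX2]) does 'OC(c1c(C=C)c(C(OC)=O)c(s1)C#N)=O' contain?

[NX1]#[CX2] is the SMARTS for a nitrile: a nitrogen triple-bonded to a two-connected carbon.
Exactly one fragment in the molecule meets all constraints, giving 1 match.

1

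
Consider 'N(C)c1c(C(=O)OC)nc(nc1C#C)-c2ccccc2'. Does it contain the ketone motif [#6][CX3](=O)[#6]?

No

The pattern [#6][CX3](=O)[#6] describes a carbonyl carbon (no H) flanked by two carbons — a ketone.
The closest candidate here is a methyl-ester group (-C(=O)OCH3), but one neighbour of the carbonyl carbon is O, not C. No other fragment satisfies the full query, so there is no match.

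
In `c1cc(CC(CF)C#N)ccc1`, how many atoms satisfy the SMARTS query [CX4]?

3

The query [CX4] means: C with X4: aliphatic carbon with exactly 4 total connections (bonds + H).
Check the 12 heavy atoms by environment: 3× C (X4) → match; 1× F (X1) → no; 6× c (aromatic, X3) → no; 1× C (X2) → no; 1× N (X1) → no.
That gives 3 matching atoms.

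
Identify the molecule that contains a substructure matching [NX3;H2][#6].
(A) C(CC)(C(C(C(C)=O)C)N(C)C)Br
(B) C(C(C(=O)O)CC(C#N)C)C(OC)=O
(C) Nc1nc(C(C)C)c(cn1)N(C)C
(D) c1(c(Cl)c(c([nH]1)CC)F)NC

C

[NX3;H2][#6] describes a trivalent nitrogen with two H attached to carbon (a primary amine).
(A) has a dimethylamino group (-N(CH3)2) but the nitrogen has H0, not H2.
(B) has a nitrile (-C#N) but the nitrogen is NX1 (triple-bonded), not NX3 with two H.
(C) contains a primary amino group (-NH2), which satisfies every atom and bond constraint.
(D) has an N-methylamino group (-NHCH3) but the nitrogen bears two carbons and only one H (H1), not H2.
So the answer is (C).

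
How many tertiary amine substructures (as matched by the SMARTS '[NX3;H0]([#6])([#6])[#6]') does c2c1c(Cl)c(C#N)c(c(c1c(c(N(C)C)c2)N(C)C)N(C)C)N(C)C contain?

4

[NX3;H0]([#6])([#6])[#6] is the SMARTS for a tertiary amine: a trivalent nitrogen with no H, bonded to three carbons.
The molecule carries 4 separate instances of a dimethylamino group (-N(CH3)2) meeting every constraint; each maps to a distinct set of atoms, giving 4 matches.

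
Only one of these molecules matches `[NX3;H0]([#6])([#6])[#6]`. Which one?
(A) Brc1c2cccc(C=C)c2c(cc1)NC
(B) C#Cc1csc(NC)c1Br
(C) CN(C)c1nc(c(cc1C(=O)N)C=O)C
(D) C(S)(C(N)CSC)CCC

C

[NX3;H0]([#6])([#6])[#6] describes a trivalent nitrogen with no H, bonded to three carbons (a tertiary amine).
(A) has an N-methylamino group (-NHCH3) but the nitrogen still has one H (H1), not H0.
(B) has an N-methylamino group (-NHCH3) but the nitrogen still has one H (H1), not H0.
(C) contains a dimethylamino group (-N(CH3)2), which satisfies every atom and bond constraint.
(D) has a primary amino group (-NH2) but the nitrogen has H2, not H0 with three carbons.
So the answer is (C).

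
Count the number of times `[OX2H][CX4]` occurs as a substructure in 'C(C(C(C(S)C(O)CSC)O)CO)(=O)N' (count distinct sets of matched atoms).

3

[OX2H][CX4] is the SMARTS for an aliphatic alcohol: a hydroxyl oxygen bound to an sp3 (X4) carbon.
The molecule carries 3 separate instances of a hydroxyl group (-OH) meeting every constraint; each maps to a distinct set of atoms, giving 3 matches.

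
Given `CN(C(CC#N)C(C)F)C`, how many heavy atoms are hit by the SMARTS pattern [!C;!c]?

3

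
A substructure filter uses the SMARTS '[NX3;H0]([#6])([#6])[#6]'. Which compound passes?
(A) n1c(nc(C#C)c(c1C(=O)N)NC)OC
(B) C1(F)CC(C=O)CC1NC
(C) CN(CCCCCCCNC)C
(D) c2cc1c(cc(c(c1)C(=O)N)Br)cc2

[NX3;H0]([#6])([#6])[#6] describes a trivalent nitrogen with no H, bonded to three carbons (a tertiary amine).
(A) has an N-methylamino group (-NHCH3) but the nitrogen still has one H (H1), not H0.
(B) has an N-methylamino group (-NHCH3) but the nitrogen still has one H (H1), not H0.
(C) contains a dimethylamino group (-N(CH3)2), which satisfies every atom and bond constraint.
(D) has a primary amide (-C(=O)NH2) but the amide nitrogen has H2 and only one carbon neighbour.
So the answer is (C).

C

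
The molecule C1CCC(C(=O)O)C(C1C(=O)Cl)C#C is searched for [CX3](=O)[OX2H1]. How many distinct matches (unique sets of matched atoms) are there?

1

[CX3](=O)[OX2H1] is the SMARTS for a carboxylic acid: an sp2 carbon double-bonded to O and single-bonded to an -OH oxygen.
Exactly one fragment in the molecule meets all constraints, giving 1 match.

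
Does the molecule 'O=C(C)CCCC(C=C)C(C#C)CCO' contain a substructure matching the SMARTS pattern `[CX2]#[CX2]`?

Yes

The pattern [CX2]#[CX2] describes a carbon-carbon triple bond — an alkyne.
The molecule carries an ethynyl group (-C#CH), whose atoms satisfy every constraint of the query, so the pattern matches.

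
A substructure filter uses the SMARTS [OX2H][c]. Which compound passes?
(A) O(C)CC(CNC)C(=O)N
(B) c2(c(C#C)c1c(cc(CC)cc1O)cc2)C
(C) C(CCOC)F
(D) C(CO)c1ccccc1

B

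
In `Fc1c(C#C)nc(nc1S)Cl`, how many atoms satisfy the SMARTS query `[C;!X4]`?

2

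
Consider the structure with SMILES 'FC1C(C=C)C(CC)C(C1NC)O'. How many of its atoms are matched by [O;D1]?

1

The query [O;D1] means: aliphatic oxygen bonded to exactly one heavy atom.
Check the 13 heavy atoms by environment: 5× C (D3) → no; 1× F (D1) → no; 1× O (D1) → match; 1× N (D2) → no; 3× C (D1) → no; 2× C (D2) → no.
That gives 1 matching atom.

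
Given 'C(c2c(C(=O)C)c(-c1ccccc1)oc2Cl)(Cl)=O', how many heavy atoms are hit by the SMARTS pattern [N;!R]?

The query [N;!R] means: aliphatic nitrogen not in a ring.
Check the 18 heavy atoms by environment: 1× o (aromatic, in 5-ring) → no; 4× c (aromatic, in 5-ring) → no; 2× Cl (acyclic) → no; 6× c (aromatic, in 6-ring) → no; 3× C (acyclic) → no; 2× O (acyclic) → no.
No environment satisfies the query, so 0 matching atoms.

0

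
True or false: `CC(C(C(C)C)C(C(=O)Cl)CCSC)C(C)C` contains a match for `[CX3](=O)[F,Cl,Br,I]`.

True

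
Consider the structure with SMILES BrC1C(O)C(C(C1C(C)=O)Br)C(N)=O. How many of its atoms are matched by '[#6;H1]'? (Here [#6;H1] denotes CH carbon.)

5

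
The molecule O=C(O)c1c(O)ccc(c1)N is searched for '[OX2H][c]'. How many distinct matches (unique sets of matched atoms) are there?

1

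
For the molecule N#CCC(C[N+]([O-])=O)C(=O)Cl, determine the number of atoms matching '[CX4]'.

3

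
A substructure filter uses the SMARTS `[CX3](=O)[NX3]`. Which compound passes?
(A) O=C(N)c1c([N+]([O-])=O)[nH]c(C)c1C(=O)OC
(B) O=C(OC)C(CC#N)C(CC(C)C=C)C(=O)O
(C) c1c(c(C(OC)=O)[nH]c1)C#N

A

[CX3](=O)[NX3] describes a carbonyl carbon bonded to a trivalent nitrogen (an amide).
(A) contains a primary amide (-C(=O)NH2), which satisfies every atom and bond constraint.
(B) has a methyl-ester group (-C(=O)OCH3) but the carbonyl is bonded to O, not to an NX3 nitrogen.
(C) has a nitrile (-C#N) but the nitrile N is NX1 (triple-bonded), not NX3.
So the answer is (A).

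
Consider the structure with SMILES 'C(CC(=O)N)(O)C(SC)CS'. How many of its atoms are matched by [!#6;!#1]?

The query [!#6;!#1] means: not carbon and not hydrogen — any heteroatom.
Check the 11 heavy atoms by environment: 6× C → no; 2× S → match; 2× O → match; 1× N → match.
Summing the matching environments: 2 + 2 + 1 = 5 matching atoms.

5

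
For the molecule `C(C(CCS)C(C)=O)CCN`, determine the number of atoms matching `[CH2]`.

5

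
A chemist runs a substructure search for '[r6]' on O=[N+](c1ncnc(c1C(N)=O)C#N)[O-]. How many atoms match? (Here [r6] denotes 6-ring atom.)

The query [r6] means: r6 matches atoms in a six-membered ring.
Check the 14 heavy atoms by environment: 2× n (aromatic, in 6-ring) → match; 4× c (aromatic, in 6-ring) → match; 1× N (charge +1, acyclic) → no; 1× O (charge -1, acyclic) → no; 2× O (acyclic) → no; 2× C (acyclic) → no; 2× N (acyclic) → no.
Summing the matching environments: 2 + 4 = 6 matching atoms.

6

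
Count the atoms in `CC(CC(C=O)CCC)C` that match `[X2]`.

0

Check the 10 heavy atoms by environment: 8× C (X4) → no; 1× C (X3) → no; 1× O (X1) → no.
No environment satisfies the query, so 0 matching atoms.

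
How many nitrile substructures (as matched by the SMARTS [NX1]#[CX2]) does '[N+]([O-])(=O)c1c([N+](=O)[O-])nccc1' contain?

0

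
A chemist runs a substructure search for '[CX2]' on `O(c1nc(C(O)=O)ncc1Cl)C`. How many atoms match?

0

The query [CX2] means: C with X2: aliphatic carbon with exactly 2 total connections.
Check the 12 heavy atoms by environment: 2× n (aromatic, X2) → no; 4× c (aromatic, X3) → no; 1× Cl (X1) → no; 1× C (X3) → no; 1× O (X1) → no; 2× O (X2) → no; 1× C (X4) → no.
No environment satisfies the query, so 0 matching atoms.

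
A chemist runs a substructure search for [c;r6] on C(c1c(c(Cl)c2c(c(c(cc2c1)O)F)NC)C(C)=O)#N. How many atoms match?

Check the 20 heavy atoms by environment: 10× c (aromatic, in 6-ring) → match; 4× C (acyclic) → no; 2× N (acyclic) → no; 1× Cl (acyclic) → no; 2× O (acyclic) → no; 1× F (acyclic) → no.
That gives 10 matching atoms.

10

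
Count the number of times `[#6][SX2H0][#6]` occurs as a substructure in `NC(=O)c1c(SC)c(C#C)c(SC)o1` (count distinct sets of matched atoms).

[#6][SX2H0][#6] is the SMARTS for a thioether: an aliphatic sulfur bridging two carbons with no H on the sulfur.
The molecule carries 2 separate instances of a methylthio ether (-SCH3) meeting every constraint; each maps to a distinct set of atoms, giving 2 matches.

2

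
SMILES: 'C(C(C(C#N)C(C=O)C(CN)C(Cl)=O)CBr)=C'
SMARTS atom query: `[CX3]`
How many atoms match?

4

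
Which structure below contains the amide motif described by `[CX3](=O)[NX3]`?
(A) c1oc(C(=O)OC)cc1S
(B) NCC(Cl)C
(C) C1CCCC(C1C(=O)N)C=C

[CX3](=O)[NX3] describes a carbonyl carbon bonded to a trivalent nitrogen (an amide).
(A) has a methyl-ester group (-C(=O)OCH3) but the carbonyl is bonded to O, not to an NX3 nitrogen.
(B) has a primary amino group (-NH2) but the -NH2 is not attached to a carbonyl carbon.
(C) contains a primary amide (-C(=O)NH2), which satisfies every atom and bond constraint.
So the answer is (C).

C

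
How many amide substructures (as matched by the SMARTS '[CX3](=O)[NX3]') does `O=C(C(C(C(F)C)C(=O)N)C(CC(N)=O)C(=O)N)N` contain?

4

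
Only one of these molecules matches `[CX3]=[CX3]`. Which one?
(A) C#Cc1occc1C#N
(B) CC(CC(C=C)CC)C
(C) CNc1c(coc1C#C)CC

B

[CX3]=[CX3] describes a non-aromatic C=C double bond between two sp2 carbons (an alkene).
(A) has an ethynyl group (-C#CH) but the C-C bond is a triple bond, not a double bond.
(B) contains a vinyl group (-CH=CH2), which satisfies every atom and bond constraint.
(C) has an ethyl group (-CH2CH3) but its C-C bond is a single bond between CX4 carbons, not CX3=CX3.
So the answer is (B).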